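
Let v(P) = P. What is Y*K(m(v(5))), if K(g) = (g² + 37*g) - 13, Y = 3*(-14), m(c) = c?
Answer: -8274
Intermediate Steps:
Y = -42
K(g) = -13 + g² + 37*g
Y*K(m(v(5))) = -42*(-13 + 5² + 37*5) = -42*(-13 + 25 + 185) = -42*197 = -8274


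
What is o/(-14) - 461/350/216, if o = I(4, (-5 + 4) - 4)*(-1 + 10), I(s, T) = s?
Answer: -194861/75600 ≈ -2.5775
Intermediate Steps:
o = 36 (o = 4*(-1 + 10) = 4*9 = 36)
o/(-14) - 461/350/216 = 36/(-14) - 461/350/216 = 36*(-1/14) - 461*1/350*(1/216) = -18/7 - 461/350*1/216 = -18/7 - 461/75600 = -194861/75600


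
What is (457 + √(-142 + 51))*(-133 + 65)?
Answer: -31076 - 68*I*√91 ≈ -31076.0 - 648.68*I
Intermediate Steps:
(457 + √(-142 + 51))*(-133 + 65) = (457 + √(-91))*(-68) = (457 + I*√91)*(-68) = -31076 - 68*I*√91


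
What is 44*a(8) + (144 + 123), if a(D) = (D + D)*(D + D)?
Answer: 11531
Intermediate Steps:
a(D) = 4*D**2 (a(D) = (2*D)*(2*D) = 4*D**2)
44*a(8) + (144 + 123) = 44*(4*8**2) + (144 + 123) = 44*(4*64) + 267 = 44*256 + 267 = 11264 + 267 = 11531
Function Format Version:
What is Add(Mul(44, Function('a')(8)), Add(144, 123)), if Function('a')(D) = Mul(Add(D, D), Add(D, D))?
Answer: 11531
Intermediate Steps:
Function('a')(D) = Mul(4, Pow(D, 2)) (Function('a')(D) = Mul(Mul(2, D), Mul(2, D)) = Mul(4, Pow(D, 2)))
Add(Mul(44, Function('a')(8)), Add(144, 123)) = Add(Mul(44, Mul(4, Pow(8, 2))), Add(144, 123)) = Add(Mul(44, Mul(4, 64)), 267) = Add(Mul(44, 256), 267) = Add(11264, 267) = 11531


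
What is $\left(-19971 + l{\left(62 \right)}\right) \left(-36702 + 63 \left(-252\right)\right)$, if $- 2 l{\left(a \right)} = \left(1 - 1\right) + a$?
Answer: $1051665156$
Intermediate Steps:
$l{\left(a \right)} = - \frac{a}{2}$ ($l{\left(a \right)} = - \frac{\left(1 - 1\right) + a}{2} = - \frac{0 + a}{2} = - \frac{a}{2}$)
$\left(-19971 + l{\left(62 \right)}\right) \left(-36702 + 63 \left(-252\right)\right) = \left(-19971 - 31\right) \left(-36702 + 63 \left(-252\right)\right) = \left(-19971 - 31\right) \left(-36702 - 15876\right) = \left(-20002\right) \left(-52578\right) = 1051665156$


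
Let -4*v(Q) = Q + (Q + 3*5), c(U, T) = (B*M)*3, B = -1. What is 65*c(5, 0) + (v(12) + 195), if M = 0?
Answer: 741/4 ≈ 185.25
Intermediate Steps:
c(U, T) = 0 (c(U, T) = -1*0*3 = 0*3 = 0)
v(Q) = -15/4 - Q/2 (v(Q) = -(Q + (Q + 3*5))/4 = -(Q + (Q + 15))/4 = -(Q + (15 + Q))/4 = -(15 + 2*Q)/4 = -15/4 - Q/2)
65*c(5, 0) + (v(12) + 195) = 65*0 + ((-15/4 - ½*12) + 195) = 0 + ((-15/4 - 6) + 195) = 0 + (-39/4 + 195) = 0 + 741/4 = 741/4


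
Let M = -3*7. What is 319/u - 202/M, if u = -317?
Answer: 57335/6657 ≈ 8.6127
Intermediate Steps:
M = -21
319/u - 202/M = 319/(-317) - 202/(-21) = 319*(-1/317) - 202*(-1/21) = -319/317 + 202/21 = 57335/6657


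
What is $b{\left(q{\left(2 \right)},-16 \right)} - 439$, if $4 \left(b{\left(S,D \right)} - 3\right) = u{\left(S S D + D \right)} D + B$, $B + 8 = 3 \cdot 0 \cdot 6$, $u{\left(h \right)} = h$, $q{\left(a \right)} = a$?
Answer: $-118$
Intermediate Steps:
$B = -8$ ($B = -8 + 3 \cdot 0 \cdot 6 = -8 + 0 \cdot 6 = -8 + 0 = -8$)
$b{\left(S,D \right)} = 1 + \frac{D \left(D + D S^{2}\right)}{4}$ ($b{\left(S,D \right)} = 3 + \frac{\left(S S D + D\right) D - 8}{4} = 3 + \frac{\left(S^{2} D + D\right) D - 8}{4} = 3 + \frac{\left(D S^{2} + D\right) D - 8}{4} = 3 + \frac{\left(D + D S^{2}\right) D - 8}{4} = 3 + \frac{D \left(D + D S^{2}\right) - 8}{4} = 3 + \frac{-8 + D \left(D + D S^{2}\right)}{4} = 3 + \left(-2 + \frac{D \left(D + D S^{2}\right)}{4}\right) = 1 + \frac{D \left(D + D S^{2}\right)}{4}$)
$b{\left(q{\left(2 \right)},-16 \right)} - 439 = \left(1 + \frac{\left(-16\right)^{2} \left(1 + 2^{2}\right)}{4}\right) - 439 = \left(1 + \frac{1}{4} \cdot 256 \left(1 + 4\right)\right) - 439 = \left(1 + \frac{1}{4} \cdot 256 \cdot 5\right) - 439 = \left(1 + 320\right) - 439 = 321 - 439 = -118$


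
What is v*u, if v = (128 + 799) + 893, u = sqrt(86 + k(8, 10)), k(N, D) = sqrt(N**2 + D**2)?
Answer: 1820*sqrt(86 + 2*sqrt(41)) ≈ 18091.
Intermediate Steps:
k(N, D) = sqrt(D**2 + N**2)
u = sqrt(86 + 2*sqrt(41)) (u = sqrt(86 + sqrt(10**2 + 8**2)) = sqrt(86 + sqrt(100 + 64)) = sqrt(86 + sqrt(164)) = sqrt(86 + 2*sqrt(41)) ≈ 9.9401)
v = 1820 (v = 927 + 893 = 1820)
v*u = 1820*sqrt(86 + 2*sqrt(41))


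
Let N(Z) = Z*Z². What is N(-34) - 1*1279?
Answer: -40583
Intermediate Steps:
N(Z) = Z³
N(-34) - 1*1279 = (-34)³ - 1*1279 = -39304 - 1279 = -40583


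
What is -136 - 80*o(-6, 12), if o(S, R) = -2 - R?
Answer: 984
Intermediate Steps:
-136 - 80*o(-6, 12) = -136 - 80*(-2 - 1*12) = -136 - 80*(-2 - 12) = -136 - 80*(-14) = -136 + 1120 = 984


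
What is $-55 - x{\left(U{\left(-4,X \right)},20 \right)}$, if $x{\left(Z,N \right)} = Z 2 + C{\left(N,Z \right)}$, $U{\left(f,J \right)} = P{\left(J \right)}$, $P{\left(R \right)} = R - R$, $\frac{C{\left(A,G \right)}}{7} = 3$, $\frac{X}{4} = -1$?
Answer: $-76$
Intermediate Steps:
$X = -4$ ($X = 4 \left(-1\right) = -4$)
$C{\left(A,G \right)} = 21$ ($C{\left(A,G \right)} = 7 \cdot 3 = 21$)
$P{\left(R \right)} = 0$
$U{\left(f,J \right)} = 0$
$x{\left(Z,N \right)} = 21 + 2 Z$ ($x{\left(Z,N \right)} = Z 2 + 21 = 2 Z + 21 = 21 + 2 Z$)
$-55 - x{\left(U{\left(-4,X \right)},20 \right)} = -55 - \left(21 + 2 \cdot 0\right) = -55 - \left(21 + 0\right) = -55 - 21 = -76$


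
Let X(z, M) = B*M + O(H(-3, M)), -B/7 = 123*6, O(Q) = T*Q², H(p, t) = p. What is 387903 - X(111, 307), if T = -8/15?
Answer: 9869349/5 ≈ 1.9739e+6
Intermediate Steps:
T = -8/15 (T = -8*1/15 = -8/15 ≈ -0.53333)
O(Q) = -8*Q²/15
B = -5166 (B = -861*6 = -7*738 = -5166)
X(z, M) = -24/5 - 5166*M (X(z, M) = -5166*M - 8/15*(-3)² = -5166*M - 8/15*9 = -5166*M - 24/5 = -24/5 - 5166*M)
387903 - X(111, 307) = 387903 - (-24/5 - 5166*307) = 387903 - (-24/5 - 1585962) = 387903 - 1*(-7929834/5) = 387903 + 7929834/5 = 9869349/5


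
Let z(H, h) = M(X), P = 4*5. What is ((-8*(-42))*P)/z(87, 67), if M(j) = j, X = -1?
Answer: -6720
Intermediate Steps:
P = 20
z(H, h) = -1
((-8*(-42))*P)/z(87, 67) = (-8*(-42)*20)/(-1) = (336*20)*(-1) = 6720*(-1) = -6720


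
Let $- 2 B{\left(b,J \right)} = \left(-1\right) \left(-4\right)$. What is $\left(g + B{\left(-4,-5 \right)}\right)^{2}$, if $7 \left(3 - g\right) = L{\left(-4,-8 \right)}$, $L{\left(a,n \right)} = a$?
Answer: $\frac{121}{49} \approx 2.4694$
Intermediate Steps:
$g = \frac{25}{7}$ ($g = 3 - - \frac{4}{7} = 3 + \frac{4}{7} = \frac{25}{7} \approx 3.5714$)
$B{\left(b,J \right)} = -2$ ($B{\left(b,J \right)} = - \frac{\left(-1\right) \left(-4\right)}{2} = \left(- \frac{1}{2}\right) 4 = -2$)
$\left(g + B{\left(-4,-5 \right)}\right)^{2} = \left(\frac{25}{7} - 2\right)^{2} = \left(\frac{11}{7}\right)^{2} = \frac{121}{49}$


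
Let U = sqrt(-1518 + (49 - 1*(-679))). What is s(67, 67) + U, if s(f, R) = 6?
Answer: 6 + I*sqrt(790) ≈ 6.0 + 28.107*I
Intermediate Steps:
U = I*sqrt(790) (U = sqrt(-1518 + (49 + 679)) = sqrt(-1518 + 728) = sqrt(-790) = I*sqrt(790) ≈ 28.107*I)
s(67, 67) + U = 6 + I*sqrt(790)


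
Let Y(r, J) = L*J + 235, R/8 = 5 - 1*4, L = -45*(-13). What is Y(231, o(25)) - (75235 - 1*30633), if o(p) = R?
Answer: -39687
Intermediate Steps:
L = 585
R = 8 (R = 8*(5 - 1*4) = 8*(5 - 4) = 8*1 = 8)
o(p) = 8
Y(r, J) = 235 + 585*J (Y(r, J) = 585*J + 235 = 235 + 585*J)
Y(231, o(25)) - (75235 - 1*30633) = (235 + 585*8) - (75235 - 1*30633) = (235 + 4680) - (75235 - 30633) = 4915 - 1*44602 = 4915 - 44602 = -39687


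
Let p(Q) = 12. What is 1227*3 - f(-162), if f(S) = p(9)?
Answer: 3669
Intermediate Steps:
f(S) = 12
1227*3 - f(-162) = 1227*3 - 1*12 = 3681 - 12 = 3669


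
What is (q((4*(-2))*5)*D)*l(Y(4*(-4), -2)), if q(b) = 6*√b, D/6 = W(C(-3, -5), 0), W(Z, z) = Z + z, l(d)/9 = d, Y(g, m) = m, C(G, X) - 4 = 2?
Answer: -7776*I*√10 ≈ -24590.0*I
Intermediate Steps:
C(G, X) = 6 (C(G, X) = 4 + 2 = 6)
l(d) = 9*d
D = 36 (D = 6*(6 + 0) = 6*6 = 36)
(q((4*(-2))*5)*D)*l(Y(4*(-4), -2)) = ((6*√((4*(-2))*5))*36)*(9*(-2)) = ((6*√(-8*5))*36)*(-18) = ((6*√(-40))*36)*(-18) = ((6*(2*I*√10))*36)*(-18) = ((12*I*√10)*36)*(-18) = (432*I*√10)*(-18) = -7776*I*√10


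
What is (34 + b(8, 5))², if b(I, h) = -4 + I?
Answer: 1444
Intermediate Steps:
(34 + b(8, 5))² = (34 + (-4 + 8))² = (34 + 4)² = 38² = 1444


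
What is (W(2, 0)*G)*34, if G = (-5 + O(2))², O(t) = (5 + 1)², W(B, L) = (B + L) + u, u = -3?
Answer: -32674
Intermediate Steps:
W(B, L) = -3 + B + L (W(B, L) = (B + L) - 3 = -3 + B + L)
O(t) = 36 (O(t) = 6² = 36)
G = 961 (G = (-5 + 36)² = 31² = 961)
(W(2, 0)*G)*34 = ((-3 + 2 + 0)*961)*34 = -1*961*34 = -961*34 = -32674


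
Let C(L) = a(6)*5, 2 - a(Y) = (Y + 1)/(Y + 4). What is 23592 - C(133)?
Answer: 47171/2 ≈ 23586.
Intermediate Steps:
a(Y) = 2 - (1 + Y)/(4 + Y) (a(Y) = 2 - (Y + 1)/(Y + 4) = 2 - (1 + Y)/(4 + Y))
C(L) = 13/2 (C(L) = ((7 + 6)/(4 + 6))*5 = (13/10)*5 = 13/2)
23592 - C(133) = 23592 - 1*13/2 = 23592 - 13/2 = 47171/2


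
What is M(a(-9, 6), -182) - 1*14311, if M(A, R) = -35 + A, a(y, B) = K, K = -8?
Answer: -14354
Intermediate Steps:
a(y, B) = -8
M(a(-9, 6), -182) - 1*14311 = (-35 - 8) - 1*14311 = -43 - 14311 = -14354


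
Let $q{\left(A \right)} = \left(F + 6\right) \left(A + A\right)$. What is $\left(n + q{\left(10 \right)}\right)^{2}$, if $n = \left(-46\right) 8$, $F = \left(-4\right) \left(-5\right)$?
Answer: $23104$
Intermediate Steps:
$F = 20$
$n = -368$
$q{\left(A \right)} = 52 A$ ($q{\left(A \right)} = \left(20 + 6\right) \left(A + A\right) = 26 \cdot 2 A = 52 A$)
$\left(n + q{\left(10 \right)}\right)^{2} = \left(-368 + 52 \cdot 10\right)^{2} = \left(-368 + 520\right)^{2} = 152^{2} = 23104$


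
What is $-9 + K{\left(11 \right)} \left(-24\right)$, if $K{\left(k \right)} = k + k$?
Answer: $-537$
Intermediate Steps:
$K{\left(k \right)} = 2 k$
$-9 + K{\left(11 \right)} \left(-24\right) = -9 + 2 \cdot 11 \left(-24\right) = -9 + 22 \left(-24\right) = -9 - 528 = -537$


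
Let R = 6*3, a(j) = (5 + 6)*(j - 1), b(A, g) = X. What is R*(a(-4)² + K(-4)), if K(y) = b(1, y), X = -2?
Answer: 54414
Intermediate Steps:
b(A, g) = -2
K(y) = -2
a(j) = -11 + 11*j (a(j) = 11*(-1 + j) = -11 + 11*j)
R = 18
R*(a(-4)² + K(-4)) = 18*((-11 + 11*(-4))² - 2) = 18*((-11 - 44)² - 2) = 18*((-55)² - 2) = 18*(3025 - 2) = 18*3023 = 54414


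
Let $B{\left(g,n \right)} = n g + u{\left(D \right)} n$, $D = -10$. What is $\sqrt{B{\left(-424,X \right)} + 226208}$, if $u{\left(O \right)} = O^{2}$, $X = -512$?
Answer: $4 \sqrt{24506} \approx 626.18$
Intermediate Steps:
$B{\left(g,n \right)} = 100 n + g n$ ($B{\left(g,n \right)} = n g + \left(-10\right)^{2} n = g n + 100 n = 100 n + g n$)
$\sqrt{B{\left(-424,X \right)} + 226208} = \sqrt{- 512 \left(100 - 424\right) + 226208} = \sqrt{\left(-512\right) \left(-324\right) + 226208} = \sqrt{165888 + 226208} = \sqrt{392096} = 4 \sqrt{24506}$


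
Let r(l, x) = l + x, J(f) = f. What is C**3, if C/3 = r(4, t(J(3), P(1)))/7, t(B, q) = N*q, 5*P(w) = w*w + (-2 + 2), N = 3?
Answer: 328509/42875 ≈ 7.6620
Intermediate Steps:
P(w) = w**2/5 (P(w) = (w*w + (-2 + 2))/5 = (w**2 + 0)/5 = w**2/5)
t(B, q) = 3*q
C = 69/35 (C = 3*((4 + 3*((1/5)*1**2))/7) = 3*((4 + 3*((1/5)*1))*(1/7)) = 3*((4 + 3*(1/5))*(1/7)) = 3*((4 + 3/5)*(1/7)) = 3*((23/5)*(1/7)) = 3*(23/35) = 69/35 ≈ 1.9714)
C**3 = (69/35)**3 = 328509/42875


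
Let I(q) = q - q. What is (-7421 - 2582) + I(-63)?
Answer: -10003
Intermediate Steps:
I(q) = 0
(-7421 - 2582) + I(-63) = (-7421 - 2582) + 0 = -10003 + 0 = -10003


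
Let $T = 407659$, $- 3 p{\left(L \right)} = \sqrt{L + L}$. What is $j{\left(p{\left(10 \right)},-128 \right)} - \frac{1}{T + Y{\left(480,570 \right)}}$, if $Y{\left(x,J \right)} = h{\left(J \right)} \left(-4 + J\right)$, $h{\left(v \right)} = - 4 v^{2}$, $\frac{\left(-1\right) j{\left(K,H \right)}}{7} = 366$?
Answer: $- \frac{1883495140841}{735165941} \approx -2562.0$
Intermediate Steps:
$p{\left(L \right)} = - \frac{\sqrt{2} \sqrt{L}}{3}$ ($p{\left(L \right)} = - \frac{\sqrt{L + L}}{3} = - \frac{\sqrt{2 L}}{3} = - \frac{\sqrt{2} \sqrt{L}}{3}$)
$j{\left(K,H \right)} = -2562$ ($j{\left(K,H \right)} = \left(-7\right) 366 = -2562$)
$Y{\left(x,J \right)} = - 4 J^{2} \left(-4 + J\right)$
$j{\left(p{\left(10 \right)},-128 \right)} - \frac{1}{T + Y{\left(480,570 \right)}} = -2562 - \frac{1}{407659 + 4 \cdot 570^{2} \left(4 - 570\right)} = -2562 - \frac{1}{407659 + 4 \cdot 324900 \left(4 - 570\right)} = -2562 - \frac{1}{407659 + 4 \cdot 324900 \left(-566\right)} = -2562 - \frac{1}{407659 - 735573600} = -2562 - \frac{1}{-735165941} = -2562 - - \frac{1}{735165941} = -2562 + \frac{1}{735165941} = - \frac{1883495140841}{735165941}$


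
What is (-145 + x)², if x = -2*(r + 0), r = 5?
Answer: 24025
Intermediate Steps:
x = -10 (x = -2*(5 + 0) = -2*5 = -10)
(-145 + x)² = (-145 - 10)² = (-155)² = 24025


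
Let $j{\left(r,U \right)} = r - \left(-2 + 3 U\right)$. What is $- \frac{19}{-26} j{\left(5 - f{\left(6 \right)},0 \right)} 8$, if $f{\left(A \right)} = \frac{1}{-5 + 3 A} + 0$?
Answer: $\frac{6840}{169} \approx 40.473$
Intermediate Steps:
$f{\left(A \right)} = \frac{1}{-5 + 3 A}$
$j{\left(r,U \right)} = 2 + r - 3 U$ ($j{\left(r,U \right)} = r - \left(-2 + 3 U\right) = 2 + r - 3 U$)
$- \frac{19}{-26} j{\left(5 - f{\left(6 \right)},0 \right)} 8 = - \frac{19}{-26} \left(2 + \left(5 - \frac{1}{-5 + 3 \cdot 6}\right) - 0\right) 8 = \left(-19\right) \left(- \frac{1}{26}\right) \left(2 + \left(5 - \frac{1}{-5 + 18}\right) + 0\right) 8 = \frac{19 \left(2 + \left(5 - \frac{1}{13}\right) + 0\right)}{26} \cdot 8 = \frac{19 \left(2 + \frac{64}{13} + 0\right)}{26} \cdot 8 = \frac{19}{26} \cdot \frac{90}{13} \cdot 8 = \frac{855}{169} \cdot 8 = \frac{6840}{169}$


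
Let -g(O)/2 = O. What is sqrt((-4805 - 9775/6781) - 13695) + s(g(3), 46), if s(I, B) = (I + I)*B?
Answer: -552 + 5*I*sqrt(34029302511)/6781 ≈ -552.0 + 136.02*I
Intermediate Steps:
g(O) = -2*O
s(I, B) = 2*B*I (s(I, B) = (2*I)*B = 2*B*I)
sqrt((-4805 - 9775/6781) - 13695) + s(g(3), 46) = sqrt((-4805 - 9775/6781) - 13695) + 2*46*(-2*3) = sqrt((-4805 - 9775*1/6781) - 13695) + 2*46*(-6) = sqrt((-4805 - 9775/6781) - 13695) - 552 = sqrt(-32592480/6781 - 13695) - 552 = sqrt(-125458275/6781) - 552 = 5*I*sqrt(34029302511)/6781 - 552 = -552 + 5*I*sqrt(34029302511)/6781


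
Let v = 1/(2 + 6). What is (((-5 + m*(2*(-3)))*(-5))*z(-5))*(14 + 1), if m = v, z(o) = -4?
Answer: -1725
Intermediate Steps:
v = ⅛ (v = 1/8 = ⅛ ≈ 0.12500)
m = ⅛ ≈ 0.12500
(((-5 + m*(2*(-3)))*(-5))*z(-5))*(14 + 1) = (((-5 + (2*(-3))/8)*(-5))*(-4))*(14 + 1) = (((-5 + (⅛)*(-6))*(-5))*(-4))*15 = (((-5 - ¾)*(-5))*(-4))*15 = (-23/4*(-5)*(-4))*15 = ((115/4)*(-4))*15 = -115*15 = -1725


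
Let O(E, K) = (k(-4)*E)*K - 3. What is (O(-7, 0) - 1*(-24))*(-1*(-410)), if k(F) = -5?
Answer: 8610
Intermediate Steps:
O(E, K) = -3 - 5*E*K (O(E, K) = (-5*E)*K - 3 = -5*E*K - 3 = -3 - 5*E*K)
(O(-7, 0) - 1*(-24))*(-1*(-410)) = ((-3 - 5*(-7)*0) - 1*(-24))*(-1*(-410)) = ((-3 + 0) + 24)*410 = (-3 + 24)*410 = 21*410 = 8610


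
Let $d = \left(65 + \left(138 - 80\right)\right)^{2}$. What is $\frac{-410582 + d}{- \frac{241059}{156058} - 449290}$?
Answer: $\frac{8816229182}{10016505697} \approx 0.88017$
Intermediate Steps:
$d = 15129$ ($d = \left(65 + \left(138 - 80\right)\right)^{2} = \left(65 + 58\right)^{2} = 123^{2} = 15129$)
$\frac{-410582 + d}{- \frac{241059}{156058} - 449290} = \frac{-410582 + 15129}{- \frac{241059}{156058} - 449290} = - \frac{395453}{\left(-241059\right) \frac{1}{156058} - 449290} = - \frac{395453}{- \frac{34437}{22294} - 449290} = - \frac{395453}{- \frac{10016505697}{22294}} = \left(-395453\right) \left(- \frac{22294}{10016505697}\right) = \frac{8816229182}{10016505697}$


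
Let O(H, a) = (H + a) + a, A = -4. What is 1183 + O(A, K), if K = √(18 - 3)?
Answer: 1179 + 2*√15 ≈ 1186.7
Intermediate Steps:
K = √15 ≈ 3.8730
O(H, a) = H + 2*a
1183 + O(A, K) = 1183 + (-4 + 2*√15) = 1179 + 2*√15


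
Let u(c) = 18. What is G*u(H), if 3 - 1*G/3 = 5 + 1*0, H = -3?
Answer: -108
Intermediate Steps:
G = -6 (G = 9 - 3*(5 + 1*0) = 9 - 3*(5 + 0) = 9 - 3*5 = 9 - 15 = -6)
G*u(H) = -6*18 = -108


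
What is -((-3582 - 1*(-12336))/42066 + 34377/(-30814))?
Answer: 28008503/30862422 ≈ 0.90753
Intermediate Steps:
-((-3582 - 1*(-12336))/42066 + 34377/(-30814)) = -((-3582 + 12336)*(1/42066) + 34377*(-1/30814)) = -(8754*(1/42066) - 4911/4402) = -(1459/7011 - 4911/4402) = -1*(-28008503/30862422) = 28008503/30862422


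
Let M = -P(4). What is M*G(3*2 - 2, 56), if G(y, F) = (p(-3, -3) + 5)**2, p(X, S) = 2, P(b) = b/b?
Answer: -49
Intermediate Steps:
P(b) = 1
G(y, F) = 49 (G(y, F) = (2 + 5)**2 = 7**2 = 49)
M = -1 (M = -1*1 = -1)
M*G(3*2 - 2, 56) = -1*49 = -49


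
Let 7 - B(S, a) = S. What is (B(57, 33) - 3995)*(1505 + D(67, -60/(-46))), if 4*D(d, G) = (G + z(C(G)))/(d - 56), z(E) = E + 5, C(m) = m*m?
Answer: -12883183425/2116 ≈ -6.0885e+6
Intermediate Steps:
B(S, a) = 7 - S
C(m) = m**2
z(E) = 5 + E
D(d, G) = (5 + G + G**2)/(4*(-56 + d)) (D(d, G) = ((G + (5 + G**2))/(d - 56))/4 = ((5 + G + G**2)/(-56 + d))/4 = (5 + G + G**2)/(4*(-56 + d)))
(B(57, 33) - 3995)*(1505 + D(67, -60/(-46))) = ((7 - 1*57) - 3995)*(1505 + (5 - 60/(-46) + (-60/(-46))**2)/(4*(-56 + 67))) = ((7 - 57) - 3995)*(1505 + (1/4)*(5 - 60*(-1/46) + (-60*(-1/46))**2)/11) = (-50 - 3995)*(1505 + (1/4)*(1/11)*(5 + 30/23 + (30/23)**2)) = -4045*(1505 + (1/4)*(1/11)*(5 + 30/23 + 900/529)) = -4045*(1505 + (1/4)*(1/11)*(4235/529)) = -4045*(1505 + 385/2116) = -4045*3184965/2116 = -12883183425/2116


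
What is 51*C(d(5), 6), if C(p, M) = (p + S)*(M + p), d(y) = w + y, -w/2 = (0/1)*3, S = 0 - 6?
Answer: -561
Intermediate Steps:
S = -6
w = 0 (w = -2*0/1*3 = -2*0*1*3 = -0*3 = -2*0 = 0)
d(y) = y (d(y) = 0 + y = y)
C(p, M) = (-6 + p)*(M + p) (C(p, M) = (p - 6)*(M + p) = (-6 + p)*(M + p))
51*C(d(5), 6) = 51*(5² - 6*6 - 6*5 + 6*5) = 51*(25 - 36 - 30 + 30) = 51*(-11) = -561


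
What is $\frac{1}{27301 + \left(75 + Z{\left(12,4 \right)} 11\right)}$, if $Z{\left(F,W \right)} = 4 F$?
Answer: $\frac{1}{27904} \approx 3.5837 \cdot 10^{-5}$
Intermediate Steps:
$\frac{1}{27301 + \left(75 + Z{\left(12,4 \right)} 11\right)} = \frac{1}{27301 + \left(75 + 4 \cdot 12 \cdot 11\right)} = \frac{1}{27301 + \left(75 + 48 \cdot 11\right)} = \frac{1}{27301 + \left(75 + 528\right)} = \frac{1}{27301 + 603} = \frac{1}{27904}$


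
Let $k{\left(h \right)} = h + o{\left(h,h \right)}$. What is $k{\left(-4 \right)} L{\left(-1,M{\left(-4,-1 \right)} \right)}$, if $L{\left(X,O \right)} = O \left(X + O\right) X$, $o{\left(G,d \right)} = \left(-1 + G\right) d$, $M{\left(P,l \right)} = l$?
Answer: $-32$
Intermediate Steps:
$o{\left(G,d \right)} = d \left(-1 + G\right)$
$L{\left(X,O \right)} = O X \left(O + X\right)$ ($L{\left(X,O \right)} = O \left(O + X\right) X = O X \left(O + X\right)$)
$k{\left(h \right)} = h + h \left(-1 + h\right)$
$k{\left(-4 \right)} L{\left(-1,M{\left(-4,-1 \right)} \right)} = \left(-4\right)^{2} \left(\left(-1\right) \left(-1\right) \left(-1 - 1\right)\right) = 16 \left(\left(-1\right) \left(-1\right) \left(-2\right)\right) = 16 \left(-2\right) = -32$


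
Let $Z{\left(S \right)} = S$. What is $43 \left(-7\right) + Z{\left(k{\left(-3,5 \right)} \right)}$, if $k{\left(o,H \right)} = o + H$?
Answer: $-299$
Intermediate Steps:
$k{\left(o,H \right)} = H + o$
$43 \left(-7\right) + Z{\left(k{\left(-3,5 \right)} \right)} = 43 \left(-7\right) + \left(5 - 3\right) = -301 + 2 = -299$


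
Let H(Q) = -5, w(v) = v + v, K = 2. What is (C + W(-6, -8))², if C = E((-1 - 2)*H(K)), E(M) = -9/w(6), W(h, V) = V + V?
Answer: 4489/16 ≈ 280.56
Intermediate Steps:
w(v) = 2*v
W(h, V) = 2*V
E(M) = -¾ (E(M) = -9/(2*6) = -9/12 = -9*1/12 = -¾)
C = -¾ ≈ -0.75000
(C + W(-6, -8))² = (-¾ + 2*(-8))² = (-¾ - 16)² = (-67/4)² = 4489/16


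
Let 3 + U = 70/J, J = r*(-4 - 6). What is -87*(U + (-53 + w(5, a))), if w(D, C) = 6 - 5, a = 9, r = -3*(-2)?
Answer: 9773/2 ≈ 4886.5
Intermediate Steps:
r = 6
J = -60 (J = 6*(-4 - 6) = 6*(-10) = -60)
w(D, C) = 1
U = -25/6 (U = -3 + 70/(-60) = -3 + 70*(-1/60) = -3 - 7/6 = -25/6 ≈ -4.1667)
-87*(U + (-53 + w(5, a))) = -87*(-25/6 + (-53 + 1)) = -87*(-25/6 - 52) = -87*(-337/6) = 9773/2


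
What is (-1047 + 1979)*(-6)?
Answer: -5592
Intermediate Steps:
(-1047 + 1979)*(-6) = 932*(-6) = -5592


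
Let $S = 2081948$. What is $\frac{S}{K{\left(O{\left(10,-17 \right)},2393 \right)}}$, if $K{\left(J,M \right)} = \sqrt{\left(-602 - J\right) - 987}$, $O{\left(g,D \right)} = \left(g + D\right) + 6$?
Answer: $- \frac{1040974 i \sqrt{397}}{397} \approx - 52245.0 i$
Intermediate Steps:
$O{\left(g,D \right)} = 6 + D + g$ ($O{\left(g,D \right)} = \left(D + g\right) + 6 = 6 + D + g$)
$K{\left(J,M \right)} = \sqrt{-1589 - J}$
$\frac{S}{K{\left(O{\left(10,-17 \right)},2393 \right)}} = \frac{2081948}{\sqrt{-1589 - \left(6 - 17 + 10\right)}} = \frac{2081948}{\sqrt{-1589 - -1}} = \frac{2081948}{\sqrt{-1589 + 1}} = \frac{2081948}{\sqrt{-1588}} = \frac{2081948}{2 i \sqrt{397}} = 2081948 \left(- \frac{i \sqrt{397}}{794}\right) = - \frac{1040974 i \sqrt{397}}{397}$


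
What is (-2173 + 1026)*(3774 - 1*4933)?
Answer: 1329373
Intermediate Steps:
(-2173 + 1026)*(3774 - 1*4933) = -1147*(3774 - 4933) = -1147*(-1159) = 1329373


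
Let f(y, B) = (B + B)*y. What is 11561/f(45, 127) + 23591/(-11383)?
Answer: -138046267/130107690 ≈ -1.0610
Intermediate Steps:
f(y, B) = 2*B*y (f(y, B) = (2*B)*y = 2*B*y)
11561/f(45, 127) + 23591/(-11383) = 11561/((2*127*45)) + 23591/(-11383) = 11561/11430 + 23591*(-1/11383) = 11561*(1/11430) - 23591/11383 = 11561/11430 - 23591/11383 = -138046267/130107690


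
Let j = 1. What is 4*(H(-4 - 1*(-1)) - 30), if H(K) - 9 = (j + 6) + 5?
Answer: -36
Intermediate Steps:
H(K) = 21 (H(K) = 9 + ((1 + 6) + 5) = 9 + (7 + 5) = 9 + 12 = 21)
4*(H(-4 - 1*(-1)) - 30) = 4*(21 - 30) = 4*(-9) = -36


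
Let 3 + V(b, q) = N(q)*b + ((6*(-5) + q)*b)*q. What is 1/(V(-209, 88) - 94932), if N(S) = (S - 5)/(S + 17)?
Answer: -105/121992802 ≈ -8.6071e-7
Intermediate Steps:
N(S) = (-5 + S)/(17 + S)
V(b, q) = -3 + b*q*(-30 + q) + b*(-5 + q)/(17 + q) (V(b, q) = -3 + (((-5 + q)/(17 + q))*b + ((6*(-5) + q)*b)*q) = -3 + (b*(-5 + q)/(17 + q) + ((-30 + q)*b)*q) = -3 + (b*(-5 + q)/(17 + q) + (b*(-30 + q))*q) = -3 + (b*(-5 + q)/(17 + q) + b*q*(-30 + q)) = -3 + (b*q*(-30 + q) + b*(-5 + q)/(17 + q)) = -3 + b*q*(-30 + q) + b*(-5 + q)/(17 + q))
1/(V(-209, 88) - 94932) = 1/((-209*(-5 + 88) + (17 + 88)*(-3 - 209*88² - 30*(-209)*88))/(17 + 88) - 94932) = 1/((-209*83 + 105*(-3 - 209*7744 + 551760))/105 - 94932) = 1/((-17347 + 105*(-3 - 1618496 + 551760))/105 - 94932) = 1/((-17347 + 105*(-1066739))/105 - 94932) = 1/((-17347 - 112007595)/105 - 94932) = 1/((1/105)*(-112024942) - 94932) = 1/(-112024942/105 - 94932) = 1/(-121992802/105) = -105/121992802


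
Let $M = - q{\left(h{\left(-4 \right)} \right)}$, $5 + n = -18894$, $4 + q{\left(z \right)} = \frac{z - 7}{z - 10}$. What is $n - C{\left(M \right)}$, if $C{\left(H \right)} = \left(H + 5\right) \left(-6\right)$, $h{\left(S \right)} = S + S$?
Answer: $-18850$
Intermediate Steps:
$h{\left(S \right)} = 2 S$
$q{\left(z \right)} = -4 + \frac{-7 + z}{-10 + z}$ ($q{\left(z \right)} = -4 + \frac{z - 7}{z - 10} = -4 + \frac{-7 + z}{-10 + z}$)
$n = -18899$ ($n = -5 - 18894 = -18899$)
$M = \frac{19}{6}$ ($M = - \frac{3 \left(11 - 2 \left(-4\right)\right)}{-10 + 2 \left(-4\right)} = - \frac{3 \left(11 - -8\right)}{-10 - 8} = - \frac{3 \left(11 + 8\right)}{-18} = - \frac{3 \left(-1\right) 19}{18} = \left(-1\right) \left(- \frac{19}{6}\right) = \frac{19}{6} \approx 3.1667$)
$C{\left(H \right)} = -30 - 6 H$ ($C{\left(H \right)} = \left(5 + H\right) \left(-6\right) = -30 - 6 H$)
$n - C{\left(M \right)} = -18899 - \left(-30 - 19\right) = -18899 - -49 = -18899 + 49 = -18850$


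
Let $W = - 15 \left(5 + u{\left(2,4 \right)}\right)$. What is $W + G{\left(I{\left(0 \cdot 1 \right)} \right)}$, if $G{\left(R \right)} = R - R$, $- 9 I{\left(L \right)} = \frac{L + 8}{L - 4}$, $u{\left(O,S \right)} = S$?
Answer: $-135$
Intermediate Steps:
$I{\left(L \right)} = - \frac{8 + L}{9 \left(-4 + L\right)}$ ($I{\left(L \right)} = - \frac{\left(L + 8\right) \frac{1}{L - 4}}{9} = - \frac{\left(8 + L\right) \frac{1}{-4 + L}}{9} = - \frac{\frac{1}{-4 + L} \left(8 + L\right)}{9} = - \frac{8 + L}{9 \left(-4 + L\right)}$)
$W = -135$ ($W = - 15 \left(5 + 4\right) = \left(-15\right) 9 = -135$)
$G{\left(R \right)} = 0$
$W + G{\left(I{\left(0 \cdot 1 \right)} \right)} = -135 + 0 = -135$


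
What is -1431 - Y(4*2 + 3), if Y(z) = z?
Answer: -1442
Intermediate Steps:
-1431 - Y(4*2 + 3) = -1431 - (4*2 + 3) = -1431 - (8 + 3) = -1431 - 1*11 = -1431 - 11 = -1442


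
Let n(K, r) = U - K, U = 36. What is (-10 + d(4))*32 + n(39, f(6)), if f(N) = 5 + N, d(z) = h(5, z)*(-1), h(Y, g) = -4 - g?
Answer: -67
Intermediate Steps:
d(z) = 4 + z (d(z) = (-4 - z)*(-1) = 4 + z)
n(K, r) = 36 - K
(-10 + d(4))*32 + n(39, f(6)) = (-10 + (4 + 4))*32 + (36 - 1*39) = (-10 + 8)*32 + (36 - 39) = -2*32 - 3 = -64 - 3 = -67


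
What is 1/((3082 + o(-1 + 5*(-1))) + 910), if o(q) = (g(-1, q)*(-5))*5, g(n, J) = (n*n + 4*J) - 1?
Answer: 1/4592 ≈ 0.00021777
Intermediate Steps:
g(n, J) = -1 + n² + 4*J (g(n, J) = (n² + 4*J) - 1 = -1 + n² + 4*J)
o(q) = -100*q (o(q) = ((-1 + (-1)² + 4*q)*(-5))*5 = ((-1 + 1 + 4*q)*(-5))*5 = ((4*q)*(-5))*5 = -20*q*5 = -100*q)
1/((3082 + o(-1 + 5*(-1))) + 910) = 1/((3082 - 100*(-1 + 5*(-1))) + 910) = 1/((3082 - 100*(-1 - 5)) + 910) = 1/((3082 - 100*(-6)) + 910) = 1/((3082 + 600) + 910) = 1/(3682 + 910) = 1/4592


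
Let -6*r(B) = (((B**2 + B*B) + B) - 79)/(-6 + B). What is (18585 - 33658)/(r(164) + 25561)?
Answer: -4763068/8059317 ≈ -0.59100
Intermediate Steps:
r(B) = -(-79 + B + 2*B**2)/(6*(-6 + B)) (r(B) = -(((B**2 + B*B) + B) - 79)/(6*(-6 + B)) = -(((B**2 + B**2) + B) - 79)/(6*(-6 + B)) = -((2*B**2 + B) - 79)/(6*(-6 + B)) = -((B + 2*B**2) - 79)/(6*(-6 + B)) = -(-79 + B + 2*B**2)/(6*(-6 + B)))
(18585 - 33658)/(r(164) + 25561) = (18585 - 33658)/((79 - 1*164 - 2*164**2)/(6*(-6 + 164)) + 25561) = -15073/((1/6)*(79 - 164 - 2*26896)/158 + 25561) = -15073/((1/6)*(1/158)*(79 - 164 - 53792) + 25561) = -15073/((1/6)*(1/158)*(-53877) + 25561) = -15073/(-17959/316 + 25561) = -15073/8059317/316 = -15073*316/8059317 = -4763068/8059317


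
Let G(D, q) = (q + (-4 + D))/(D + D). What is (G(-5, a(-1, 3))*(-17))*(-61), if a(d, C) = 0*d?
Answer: 9333/10 ≈ 933.30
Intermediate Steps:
a(d, C) = 0
G(D, q) = (-4 + D + q)/(2*D) (G(D, q) = (-4 + D + q)/((2*D)) = (-4 + D + q)*(1/(2*D)) = (-4 + D + q)/(2*D))
(G(-5, a(-1, 3))*(-17))*(-61) = (((½)*(-4 - 5 + 0)/(-5))*(-17))*(-61) = (((½)*(-⅕)*(-9))*(-17))*(-61) = ((9/10)*(-17))*(-61) = -153/10*(-61) = 9333/10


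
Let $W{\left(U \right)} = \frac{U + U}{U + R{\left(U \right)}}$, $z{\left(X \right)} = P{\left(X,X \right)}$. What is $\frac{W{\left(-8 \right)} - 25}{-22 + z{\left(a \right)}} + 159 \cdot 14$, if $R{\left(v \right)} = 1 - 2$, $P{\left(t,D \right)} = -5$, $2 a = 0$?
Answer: $\frac{541127}{243} \approx 2226.9$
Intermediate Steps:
$a = 0$ ($a = \frac{1}{2} \cdot 0 = 0$)
$z{\left(X \right)} = -5$
$R{\left(v \right)} = -1$ ($R{\left(v \right)} = 1 - 2 = -1$)
$W{\left(U \right)} = \frac{2 U}{-1 + U}$ ($W{\left(U \right)} = \frac{U + U}{U - 1} = \frac{2 U}{-1 + U}$)
$\frac{W{\left(-8 \right)} - 25}{-22 + z{\left(a \right)}} + 159 \cdot 14 = \frac{2 \left(-8\right) \frac{1}{-1 - 8} - 25}{-22 - 5} + 159 \cdot 14 = \frac{2 \left(-8\right) \frac{1}{-9} - 25}{-27} + 2226 = \left(2 \left(-8\right) \left(- \frac{1}{9}\right) - 25\right) \left(- \frac{1}{27}\right) + 2226 = \left(\frac{16}{9} - 25\right) \left(- \frac{1}{27}\right) + 2226 = \left(- \frac{209}{9}\right) \left(- \frac{1}{27}\right) + 2226 = \frac{209}{243} + 2226 = \frac{541127}{243}$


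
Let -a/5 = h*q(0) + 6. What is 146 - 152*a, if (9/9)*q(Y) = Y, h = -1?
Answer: 4706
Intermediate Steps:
q(Y) = Y
a = -30 (a = -5*(-1*0 + 6) = -5*(0 + 6) = -5*6 = -30)
146 - 152*a = 146 - 152*(-30) = 146 + 4560 = 4706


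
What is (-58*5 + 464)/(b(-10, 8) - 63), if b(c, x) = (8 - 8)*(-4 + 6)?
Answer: -58/21 ≈ -2.7619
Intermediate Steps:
b(c, x) = 0 (b(c, x) = 0*2 = 0)
(-58*5 + 464)/(b(-10, 8) - 63) = (-58*5 + 464)/(0 - 63) = (-290 + 464)/(-63) = 174*(-1/63) = -58/21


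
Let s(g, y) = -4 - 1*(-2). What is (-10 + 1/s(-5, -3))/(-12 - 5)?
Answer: 21/34 ≈ 0.61765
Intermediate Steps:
s(g, y) = -2 (s(g, y) = -4 + 2 = -2)
(-10 + 1/s(-5, -3))/(-12 - 5) = (-10 + 1/(-2))/(-12 - 5) = (-10 - ½)/(-17) = -21/2*(-1/17) = 21/34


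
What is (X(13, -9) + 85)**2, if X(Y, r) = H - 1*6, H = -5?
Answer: 5476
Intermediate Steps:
X(Y, r) = -11 (X(Y, r) = -5 - 1*6 = -5 - 6 = -11)
(X(13, -9) + 85)**2 = (-11 + 85)**2 = 74**2 = 5476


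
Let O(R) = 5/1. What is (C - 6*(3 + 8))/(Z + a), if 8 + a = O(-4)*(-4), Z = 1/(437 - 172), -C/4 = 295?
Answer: 330190/7419 ≈ 44.506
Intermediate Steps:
C = -1180 (C = -4*295 = -1180)
O(R) = 5 (O(R) = 5*1 = 5)
Z = 1/265 ≈ 0.0037736
a = -28 (a = -8 + 5*(-4) = -8 - 20 = -28)
(C - 6*(3 + 8))/(Z + a) = (-1180 - 6*(3 + 8))/(1/265 - 28) = (-1180 - 6*11)/(-7419/265) = (-1180 - 66)*(-265/7419) = -1246*(-265/7419) = 330190/7419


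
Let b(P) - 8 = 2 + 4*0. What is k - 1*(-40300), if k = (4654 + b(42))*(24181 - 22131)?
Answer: 9601500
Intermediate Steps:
b(P) = 10 (b(P) = 8 + (2 + 4*0) = 8 + (2 + 0) = 8 + 2 = 10)
k = 9561200 (k = (4654 + 10)*(24181 - 22131) = 4664*2050 = 9561200)
k - 1*(-40300) = 9561200 - 1*(-40300) = 9561200 + 40300 = 9601500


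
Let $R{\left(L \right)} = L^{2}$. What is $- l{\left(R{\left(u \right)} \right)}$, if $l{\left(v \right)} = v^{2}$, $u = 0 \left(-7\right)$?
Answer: $0$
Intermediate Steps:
$u = 0$
$- l{\left(R{\left(u \right)} \right)} = - \left(0^{2}\right)^{2} = - 0^{2} = \left(-1\right) 0 = 0$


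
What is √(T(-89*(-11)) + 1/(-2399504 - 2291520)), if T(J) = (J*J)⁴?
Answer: √1160584754921767905160301180286751307/1172756 ≈ 9.1861e+11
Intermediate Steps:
T(J) = J⁸ (T(J) = (J²)⁴ = J⁸)
√(T(-89*(-11)) + 1/(-2399504 - 2291520)) = √((-89*(-11))⁸ + 1/(-2399504 - 2291520)) = √(979⁸ + 1/(-4691024)) = √(843842771347424502531361 - 1/4691024) = √(3958486692617280679562675203663/4691024) = √1160584754921767905160301180286751307/1172756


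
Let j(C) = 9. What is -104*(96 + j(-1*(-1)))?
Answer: -10920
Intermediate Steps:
-104*(96 + j(-1*(-1))) = -104*(96 + 9) = -104*105 = -10920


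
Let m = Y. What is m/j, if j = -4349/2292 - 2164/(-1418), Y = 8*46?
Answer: -26000448/26239 ≈ -990.91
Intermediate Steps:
Y = 368
j = -603497/1625028 (j = -4349*1/2292 - 2164*(-1/1418) = -4349/2292 + 1082/709 = -603497/1625028 ≈ -0.37138)
m = 368
m/j = 368/(-603497/1625028) = 368*(-1625028/603497) = -26000448/26239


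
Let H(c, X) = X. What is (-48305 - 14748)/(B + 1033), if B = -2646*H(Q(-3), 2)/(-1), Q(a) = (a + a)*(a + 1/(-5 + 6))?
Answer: -63053/6325 ≈ -9.9689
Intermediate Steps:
Q(a) = 2*a*(1 + a) (Q(a) = (2*a)*(a + 1/1) = (2*a)*(a + 1) = (2*a)*(1 + a) = 2*a*(1 + a))
B = 5292 (B = -5292/(-1) = -5292*(-1) = -2646*(-2) = 5292)
(-48305 - 14748)/(B + 1033) = (-48305 - 14748)/(5292 + 1033) = -63053/6325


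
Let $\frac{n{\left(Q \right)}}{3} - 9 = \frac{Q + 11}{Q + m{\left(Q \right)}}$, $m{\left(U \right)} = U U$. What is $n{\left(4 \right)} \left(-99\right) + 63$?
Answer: $- \frac{11331}{4} \approx -2832.8$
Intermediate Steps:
$m{\left(U \right)} = U^{2}$
$n{\left(Q \right)} = 27 + \frac{3 \left(11 + Q\right)}{Q + Q^{2}}$ ($n{\left(Q \right)} = 27 + 3 \frac{Q + 11}{Q + Q^{2}} = 27 + 3 \frac{11 + Q}{Q + Q^{2}} = 27 + \frac{3 \left(11 + Q\right)}{Q + Q^{2}}$)
$n{\left(4 \right)} \left(-99\right) + 63 = \frac{3 \left(11 + 9 \cdot 4^{2} + 10 \cdot 4\right)}{4 \left(1 + 4\right)} \left(-99\right) + 63 = 3 \cdot \frac{1}{4} \cdot \frac{1}{5} \left(11 + 9 \cdot 16 + 40\right) \left(-99\right) + 63 = 3 \cdot \frac{1}{4} \cdot \frac{1}{5} \left(11 + 144 + 40\right) \left(-99\right) + 63 = 3 \cdot \frac{1}{4} \cdot \frac{1}{5} \cdot 195 \left(-99\right) + 63 = \frac{117}{4} \left(-99\right) + 63 = - \frac{11583}{4} + 63 = - \frac{11331}{4}$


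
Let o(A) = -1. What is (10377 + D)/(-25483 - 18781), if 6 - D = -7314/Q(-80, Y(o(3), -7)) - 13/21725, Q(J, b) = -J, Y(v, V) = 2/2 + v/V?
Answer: -1820455169/7693083200 ≈ -0.23664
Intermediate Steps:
Y(v, V) = 1 + v/V (Y(v, V) = 2*(1/2) + v/V = 1 + v/V)
D = 16932569/173800 (D = 6 - (-7314/((-1*(-80))) - 13/21725) = 6 - (-7314/80 - 13*1/21725) = 6 - (-7314*1/80 - 13/21725) = 6 - (-3657/40 - 13/21725) = 6 - 1*(-15889769/173800) = 6 + 15889769/173800 = 16932569/173800 ≈ 97.426)
(10377 + D)/(-25483 - 18781) = (10377 + 16932569/173800)/(-25483 - 18781) = (1820455169/173800)/(-44264) = (1820455169/173800)*(-1/44264) = -1820455169/7693083200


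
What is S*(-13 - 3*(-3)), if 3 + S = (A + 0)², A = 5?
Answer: -88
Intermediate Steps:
S = 22 (S = -3 + (5 + 0)² = -3 + 5² = -3 + 25 = 22)
S*(-13 - 3*(-3)) = 22*(-13 - 3*(-3)) = 22*(-13 + 9) = 22*(-4) = -88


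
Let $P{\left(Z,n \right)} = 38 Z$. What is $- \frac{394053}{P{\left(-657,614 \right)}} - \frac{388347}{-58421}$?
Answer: $\frac{10905480505}{486179562} \approx 22.431$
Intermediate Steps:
$- \frac{394053}{P{\left(-657,614 \right)}} - \frac{388347}{-58421} = - \frac{394053}{38 \left(-657\right)} - \frac{388347}{-58421} = - \frac{394053}{-24966} - - \frac{388347}{58421} = \left(-394053\right) \left(- \frac{1}{24966}\right) + \frac{388347}{58421} = \frac{131351}{8322} + \frac{388347}{58421} = \frac{10905480505}{486179562}$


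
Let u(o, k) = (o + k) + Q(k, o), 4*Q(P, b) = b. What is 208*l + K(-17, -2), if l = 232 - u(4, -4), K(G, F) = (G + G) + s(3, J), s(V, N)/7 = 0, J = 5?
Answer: 48014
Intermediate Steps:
s(V, N) = 0 (s(V, N) = 7*0 = 0)
Q(P, b) = b/4
u(o, k) = k + 5*o/4 (u(o, k) = (o + k) + o/4 = (k + o) + o/4 = k + 5*o/4)
K(G, F) = 2*G (K(G, F) = (G + G) + 0 = 2*G + 0 = 2*G)
l = 231 (l = 232 - (-4 + (5/4)*4) = 232 - (-4 + 5) = 232 - 1*1 = 232 - 1 = 231)
208*l + K(-17, -2) = 208*231 + 2*(-17) = 48048 - 34 = 48014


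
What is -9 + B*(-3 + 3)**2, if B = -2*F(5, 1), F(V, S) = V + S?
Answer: -9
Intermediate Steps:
F(V, S) = S + V
B = -12 (B = -2*(1 + 5) = -2*6 = -12)
-9 + B*(-3 + 3)**2 = -9 - 12*(-3 + 3)**2 = -9 - 12*0**2 = -9 - 12*0 = -9 + 0 = -9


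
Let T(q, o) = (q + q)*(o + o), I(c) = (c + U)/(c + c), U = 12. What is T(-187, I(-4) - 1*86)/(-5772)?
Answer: -5423/481 ≈ -11.274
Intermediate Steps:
I(c) = (12 + c)/(2*c) (I(c) = (c + 12)/(c + c) = (12 + c)/((2*c)) = (12 + c)*(1/(2*c)) = (12 + c)/(2*c))
T(q, o) = 4*o*q (T(q, o) = (2*q)*(2*o) = 4*o*q)
T(-187, I(-4) - 1*86)/(-5772) = (4*((½)*(12 - 4)/(-4) - 1*86)*(-187))/(-5772) = (4*((½)*(-¼)*8 - 86)*(-187))*(-1/5772) = (4*(-1 - 86)*(-187))*(-1/5772) = (4*(-87)*(-187))*(-1/5772) = 65076*(-1/5772) = -5423/481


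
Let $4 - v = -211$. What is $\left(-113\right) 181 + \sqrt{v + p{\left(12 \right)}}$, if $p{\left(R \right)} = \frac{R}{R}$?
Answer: $-20453 + 6 \sqrt{6} \approx -20438.0$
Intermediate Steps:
$v = 215$ ($v = 4 - -211 = 4 + 211 = 215$)
$p{\left(R \right)} = 1$
$\left(-113\right) 181 + \sqrt{v + p{\left(12 \right)}} = \left(-113\right) 181 + \sqrt{215 + 1} = -20453 + \sqrt{216} = -20453 + 6 \sqrt{6}$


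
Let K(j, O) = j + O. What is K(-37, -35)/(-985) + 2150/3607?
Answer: 2377454/3552895 ≈ 0.66916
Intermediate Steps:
K(j, O) = O + j
K(-37, -35)/(-985) + 2150/3607 = (-35 - 37)/(-985) + 2150/3607 = -72*(-1/985) + 2150*(1/3607) = 72/985 + 2150/3607 = 2377454/3552895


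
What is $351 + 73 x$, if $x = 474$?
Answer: $34953$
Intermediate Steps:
$351 + 73 x = 351 + 73 \cdot 474 = 351 + 34602 = 34953$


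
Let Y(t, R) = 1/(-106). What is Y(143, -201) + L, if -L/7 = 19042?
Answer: -14129165/106 ≈ -1.3329e+5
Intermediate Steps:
Y(t, R) = -1/106
L = -133294 (L = -7*19042 = -133294)
Y(143, -201) + L = -1/106 - 133294 = -14129165/106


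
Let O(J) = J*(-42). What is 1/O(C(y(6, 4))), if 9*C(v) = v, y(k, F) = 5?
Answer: -3/70 ≈ -0.042857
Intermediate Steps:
C(v) = v/9
O(J) = -42*J
1/O(C(y(6, 4))) = 1/(-14*5/3) = 1/(-42*5/9) = 1/(-70/3) = -3/70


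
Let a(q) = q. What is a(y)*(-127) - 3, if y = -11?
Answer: 1394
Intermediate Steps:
a(y)*(-127) - 3 = -11*(-127) - 3 = 1397 - 3 = 1394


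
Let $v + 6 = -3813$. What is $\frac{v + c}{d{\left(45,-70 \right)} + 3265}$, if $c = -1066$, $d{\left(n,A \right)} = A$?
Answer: $- \frac{977}{639} \approx -1.529$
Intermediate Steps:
$v = -3819$ ($v = -6 - 3813 = -3819$)
$\frac{v + c}{d{\left(45,-70 \right)} + 3265} = \frac{-3819 - 1066}{-70 + 3265} = - \frac{4885}{3195} = \left(-4885\right) \frac{1}{3195} = - \frac{977}{639}$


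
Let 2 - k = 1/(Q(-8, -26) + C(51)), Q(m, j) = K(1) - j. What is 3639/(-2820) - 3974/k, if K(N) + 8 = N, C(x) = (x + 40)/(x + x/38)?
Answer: -11860443989/5821420 ≈ -2037.4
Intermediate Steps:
C(x) = 38*(40 + x)/(39*x) (C(x) = (40 + x)/(x + x*(1/38)) = (40 + x)/(x + x/38) = (40 + x)/((39*x/38)) = (40 + x)*(38/(39*x)) = 38*(40 + x)/(39*x))
K(N) = -8 + N
Q(m, j) = -7 - j (Q(m, j) = (-8 + 1) - j = -7 - j)
k = 6193/3173 (k = 2 - 1/((-7 - 1*(-26)) + (38/39)*(40 + 51)/51) = 2 - 1/((-7 + 26) + (38/39)*(1/51)*91) = 2 - 1/(19 + 266/153) = 2 - 1/3173/153 = 2 - 1*153/3173 = 2 - 153/3173 = 6193/3173 ≈ 1.9518)
3639/(-2820) - 3974/k = 3639/(-2820) - 3974/6193/3173 = 3639*(-1/2820) - 3974*3173/6193 = -1213/940 - 12609502/6193 = -11860443989/5821420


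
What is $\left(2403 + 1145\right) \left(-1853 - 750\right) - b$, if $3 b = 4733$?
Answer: $- \frac{27711065}{3} \approx -9.237 \cdot 10^{6}$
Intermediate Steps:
$b = \frac{4733}{3}$ ($b = \frac{1}{3} \cdot 4733 = \frac{4733}{3} \approx 1577.7$)
$\left(2403 + 1145\right) \left(-1853 - 750\right) - b = \left(2403 + 1145\right) \left(-1853 - 750\right) - \frac{4733}{3} = 3548 \left(-2603\right) - \frac{4733}{3} = -9235444 - \frac{4733}{3} = - \frac{27711065}{3}$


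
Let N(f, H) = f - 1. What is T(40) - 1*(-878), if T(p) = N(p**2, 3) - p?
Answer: 2437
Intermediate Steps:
N(f, H) = -1 + f
T(p) = -1 + p**2 - p (T(p) = (-1 + p**2) - p = -1 + p**2 - p)
T(40) - 1*(-878) = (-1 + 40**2 - 1*40) - 1*(-878) = (-1 + 1600 - 40) + 878 = 1559 + 878 = 2437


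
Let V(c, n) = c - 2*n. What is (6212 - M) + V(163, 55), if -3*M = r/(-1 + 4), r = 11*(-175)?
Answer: 54460/9 ≈ 6051.1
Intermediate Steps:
r = -1925
M = 1925/9 (M = -(-1925)/(3*(-1 + 4)) = -(-1925)/(3*3) = -1/3*(-1925/3) = 1925/9 ≈ 213.89)
(6212 - M) + V(163, 55) = (6212 - 1*1925/9) + (163 - 2*55) = (6212 - 1925/9) + (163 - 110) = 53983/9 + 53 = 54460/9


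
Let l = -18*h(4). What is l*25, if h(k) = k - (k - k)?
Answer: -1800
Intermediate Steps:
h(k) = k (h(k) = k - 1*0 = k + 0 = k)
l = -72 (l = -18*4 = -72)
l*25 = -72*25 = -1800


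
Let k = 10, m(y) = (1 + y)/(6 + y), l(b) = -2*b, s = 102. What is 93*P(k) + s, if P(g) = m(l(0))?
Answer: 235/2 ≈ 117.50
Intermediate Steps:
m(y) = (1 + y)/(6 + y)
P(g) = 1/6 (P(g) = (1 - 2*0)/(6 - 2*0) = (1 + 0)/(6 + 0) = 1/6)
93*P(k) + s = 93*(1/6) + 102 = 31/2 + 102 = 235/2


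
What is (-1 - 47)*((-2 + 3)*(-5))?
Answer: 240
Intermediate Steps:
(-1 - 47)*((-2 + 3)*(-5)) = -48*(-5) = 240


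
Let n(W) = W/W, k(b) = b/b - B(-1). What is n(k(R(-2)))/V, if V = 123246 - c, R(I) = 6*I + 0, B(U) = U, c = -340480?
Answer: 1/463726 ≈ 2.1564e-6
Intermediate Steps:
R(I) = 6*I
V = 463726 (V = 123246 - 1*(-340480) = 123246 + 340480 = 463726)
k(b) = 2 (k(b) = b/b - 1*(-1) = 1 + 1 = 2)
n(W) = 1
n(k(R(-2)))/V = 1/463726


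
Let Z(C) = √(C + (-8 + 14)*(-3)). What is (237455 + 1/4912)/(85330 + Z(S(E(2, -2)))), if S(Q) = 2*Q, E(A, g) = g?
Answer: 49763558371065/17882649112432 - 1166378961*I*√22/35765298224864 ≈ 2.7828 - 0.00015296*I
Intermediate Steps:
Z(C) = √(-18 + C) (Z(C) = √(C + 6*(-3)) = √(C - 18) = √(-18 + C))
(237455 + 1/4912)/(85330 + Z(S(E(2, -2)))) = (237455 + 1/4912)/(85330 + √(-18 + 2*(-2))) = (237455 + 1/4912)/(85330 + √(-18 - 4)) = 1166378961/(4912*(85330 + √(-22))) = 1166378961/(4912*(85330 + I*√22))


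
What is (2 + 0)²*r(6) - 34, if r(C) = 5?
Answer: -14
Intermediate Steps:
(2 + 0)²*r(6) - 34 = (2 + 0)²*5 - 34 = 2²*5 - 34 = 4*5 - 34 = 20 - 34 = -14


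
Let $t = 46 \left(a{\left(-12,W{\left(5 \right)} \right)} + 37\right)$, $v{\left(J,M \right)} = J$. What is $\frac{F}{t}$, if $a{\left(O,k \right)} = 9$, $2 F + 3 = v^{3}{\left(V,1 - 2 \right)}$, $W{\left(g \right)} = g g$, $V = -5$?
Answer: $- \frac{16}{529} \approx -0.030246$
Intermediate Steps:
$W{\left(g \right)} = g^{2}$
$F = -64$ ($F = - \frac{3}{2} + \frac{\left(-5\right)^{3}}{2} = - \frac{3}{2} + \frac{1}{2} \left(-125\right) = - \frac{3}{2} - \frac{125}{2} = -64$)
$t = 2116$ ($t = 46 \left(9 + 37\right) = 46 \cdot 46 = 2116$)
$\frac{F}{t} = - \frac{64}{2116} = \left(-64\right) \frac{1}{2116} = - \frac{16}{529}$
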